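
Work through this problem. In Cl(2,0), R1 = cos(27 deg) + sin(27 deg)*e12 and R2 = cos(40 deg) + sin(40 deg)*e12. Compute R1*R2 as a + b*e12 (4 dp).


Same-plane rotors commute and their half-angles add:
R1*R2 = cos(a1 + a2) + sin(a1 + a2)*e12.
a1 + a2 = 27 + 40 = 67 deg
cos(67 deg) = 0.3907
sin(67 deg) = 0.9205
R1*R2 = 0.3907 + 0.9205*e12


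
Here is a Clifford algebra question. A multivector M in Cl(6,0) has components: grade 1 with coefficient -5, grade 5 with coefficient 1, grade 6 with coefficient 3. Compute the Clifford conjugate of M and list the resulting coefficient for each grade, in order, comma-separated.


Clifford conjugate sign for grade k: (-1)^(k(k+1)/2)
Grade 1: (-1)^(1*2/2) = (-1)^1 = -1, coeff -5 -> 5
Grade 5: (-1)^(5*6/2) = (-1)^15 = -1, coeff 1 -> -1
Grade 6: (-1)^(6*7/2) = (-1)^21 = -1, coeff 3 -> -3
Conjugated coefficients: 5, -1, -3


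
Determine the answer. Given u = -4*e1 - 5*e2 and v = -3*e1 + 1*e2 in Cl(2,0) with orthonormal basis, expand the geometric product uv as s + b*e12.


Expand: (-4*e1 - 5*e2)(-3*e1 + 1*e2)
= (-4)*(-3)*e1e1 + (-4)*1*e1e2 + (-5)*(-3)*e2e1 + (-5)*1*e2e2
Using e1^2 = e2^2 = 1, e2e1 = -e1e2:
Scalar part s = (-4)*(-3) + (-5)*1 = 12 + (-5) = 7
Bivector part b = (-4)*1 - (-5)*(-3) = -4 - 15 = -19
uv = 7 - 19*e12


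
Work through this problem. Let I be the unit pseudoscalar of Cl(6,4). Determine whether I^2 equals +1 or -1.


The pseudoscalar I = e1...e_n (product of all n generators) of Cl(p,q) satisfies I^2 = (-1)^(q + n(n-1)/2).
p = 6, q = 4, n = p + q = 10
n(n-1)/2 = 10 * 9 / 2 = 45
Exponent = q + n(n-1)/2 = 4 + 45 = 49
I^2 = (-1)^49 = -1


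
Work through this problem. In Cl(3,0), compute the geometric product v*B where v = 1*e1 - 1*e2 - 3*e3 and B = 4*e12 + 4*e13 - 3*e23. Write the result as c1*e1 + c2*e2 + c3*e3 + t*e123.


vB has grade-1 (vector) and grade-3 (trivector) parts: vB = (v _| B) + (v ^ B).
Vector part <vB>_1:
  e1: -v2*b12 - v3*b13 = -(-1)*(4) - (-3)*(4) = 16
  e2: v1*b12 - v3*b23 = (1)*(4) - (-3)*(-3) = -5
  e3: v1*b13 + v2*b23 = (1)*(4) + (-1)*(-3) = 7
Trivector part <vB>_3:
  e123: v1*b23 - v2*b13 + v3*b12 = (1)*(-3) - (-1)*(4) + (-3)*(4) = -11
vB = 16*e1 - 5*e2 + 7*e3 - 11*e123


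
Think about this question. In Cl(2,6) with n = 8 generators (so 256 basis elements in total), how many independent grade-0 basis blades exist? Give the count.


Number of grade-k basis blades in Cl(p,q) with n = p + q is C(n, k).
n = 2 + 6 = 8
C(8, 0) = 8! / (0! * 8!)
= 40320 / (1 * 40320)
= 1


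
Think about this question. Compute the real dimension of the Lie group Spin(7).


Spin(n) double-covers SO(n); both have Lie algebra so(n) of dimension n(n-1)/2.
n = 7
n(n-1) = 7 * 6 = 42
dim Spin(7) = 42/2 = 21


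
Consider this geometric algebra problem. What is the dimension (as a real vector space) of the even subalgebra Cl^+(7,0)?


Even subalgebra dimension = 2^(n-1)
n = 7 + 0 = 7
2^(7 - 1) = 2^6 = 64
Verification: sum of C(7,k) for even k = 1 + 21 + 35 + 7 = 64
Result = 64


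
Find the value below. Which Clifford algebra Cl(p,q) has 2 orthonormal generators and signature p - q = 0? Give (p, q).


We need p + q = 2 and p - q = 0.
Adding: 2p = 2 + 0 = 2, so p = 1.
Then q = 2 - 1 = 1.
(p, q) = (1, 1)


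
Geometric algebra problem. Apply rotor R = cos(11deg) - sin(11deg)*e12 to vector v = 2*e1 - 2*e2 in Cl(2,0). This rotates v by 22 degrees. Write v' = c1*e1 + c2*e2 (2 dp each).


Rotor R = cos(11deg) - sin(11deg)*e12
Rotation angle theta = 2 * 11 = 22 degrees
v' = R*v*~R rotates v by theta.
cos(22deg) = 0.9272, sin(22deg) = 0.3746
v'_1 = 2*cos(22deg) - (-2)*sin(22deg)
= 2*0.9272 - (-2)*0.3746
= 2.60
v'_2 = 2*sin(22deg) + (-2)*cos(22deg)
= 2*0.3746 + (-2)*0.9272
= -1.11
v' = 2.60*e1 - 1.11*e2


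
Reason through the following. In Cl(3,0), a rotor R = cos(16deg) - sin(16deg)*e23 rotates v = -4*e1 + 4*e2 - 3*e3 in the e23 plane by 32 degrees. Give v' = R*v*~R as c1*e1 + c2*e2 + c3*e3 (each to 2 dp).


Rotor R = cos(16deg) - sin(16deg)*e23
Rotation angle theta = 2 * 16 = 32 degrees in the e23 plane (e2 -> e3).
The component perpendicular to the plane (e1) is invariant: v'_1 = v1 = -4.00
cos(32deg) = 0.8480, sin(32deg) = 0.5299
v'_2 = v2*cos(theta) - v3*sin(theta) = 4*0.8480 - (-3)*0.5299 = 4.98
v'_3 = v2*sin(theta) + v3*cos(theta) = 4*0.5299 + (-3)*0.8480 = -0.42
v' = -4.00*e1 + 4.98*e2 - 0.42*e3


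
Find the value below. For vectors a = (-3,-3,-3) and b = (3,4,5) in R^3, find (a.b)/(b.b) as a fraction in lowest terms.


Projection coefficient = (a . b) / (b . b)
a . b = (-3)*3 + (-3)*4 + (-3)*5
= -9 + (-12) + (-15) = -36
b . b = 3^2 + 4^2 + 5^2
= 9 + 16 + 25 = 50
Coefficient = -36/50
In lowest terms: -18/25


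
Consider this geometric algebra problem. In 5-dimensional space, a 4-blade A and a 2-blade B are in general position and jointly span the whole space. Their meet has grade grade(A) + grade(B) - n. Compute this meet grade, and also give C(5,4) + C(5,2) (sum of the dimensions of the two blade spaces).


Meet grade = grade(A) + grade(B) - n
= 4 + 2 - 5 = 1
C(5,4) = 5
C(5,2) = 10
dim_A + dim_B = 5 + 10 = 15


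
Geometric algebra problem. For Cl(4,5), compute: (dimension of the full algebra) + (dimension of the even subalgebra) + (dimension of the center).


n = 4 + 5 = 9
Total dim = 2^9 = 512
Even subalgebra dim = 2^8 = 256
n is odd, so center dim = 2
Sum = 512 + 256 + 2 = 770


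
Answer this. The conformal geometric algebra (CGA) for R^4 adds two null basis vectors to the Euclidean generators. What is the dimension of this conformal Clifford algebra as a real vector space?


The conformal model of R^4 uses Cl(5,1): the 4 Euclidean generators plus two extra orthogonal generators e+ (e+^2 = +1) and e- (e-^2 = -1), from which the null vectors e0, einf are built.
Number of generators m = 4 + 2 = 6.
dim Cl(p,q) = 2^m = 2^6 = 64


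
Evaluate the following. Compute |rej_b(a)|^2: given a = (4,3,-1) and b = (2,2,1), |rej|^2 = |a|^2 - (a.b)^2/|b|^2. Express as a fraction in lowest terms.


|a|^2 = 4^2 + 3^2 + (-1)^2 = 26
|b|^2 = 2^2 + 2^2 + 1^2 = 9
a . b = 4*2 + 3*2 + (-1)*1 = 13
(a.b)^2 = 13^2 = 169
|rej|^2 = 26 - 169/9
= (234 - 169)/9
= 65/9
In lowest terms: 65/9


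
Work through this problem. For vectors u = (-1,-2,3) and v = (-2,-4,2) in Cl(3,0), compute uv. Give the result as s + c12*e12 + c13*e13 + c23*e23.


In Cl(3,0): e_i^2 = 1, e_ie_j = -e_je_i for i != j.
Scalar part = u . v = (-1)*(-2) + (-2)*(-4) + 3*2
= 2 + 8 + 6 = 16
e12 coeff = (-1)*(-4) - (-2)*(-2) = 4 - 4 = 0
e13 coeff = (-1)*2 - 3*(-2) = -2 - (-6) = 4
e23 coeff = (-2)*2 - 3*(-4) = -4 - (-12) = 8
uv = 16 + 0*e12 + 4*e13 + 8*e23


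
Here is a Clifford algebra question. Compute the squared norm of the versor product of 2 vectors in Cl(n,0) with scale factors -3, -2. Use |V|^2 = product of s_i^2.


Each vector v_i has |v_i|^2 = s_i^2
Squared scales: (-3)^2 = 9, (-2)^2 = 4
|V|^2 = 9 * 4
= 36


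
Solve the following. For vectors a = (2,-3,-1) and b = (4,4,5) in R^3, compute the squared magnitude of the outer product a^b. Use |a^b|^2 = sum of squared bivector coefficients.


a wedge b = (a1*b2 - a2*b1)*e12 + (a1*b3 - a3*b1)*e13 + (a2*b3 - a3*b2)*e23
e12 coeff: 2*4 - (-3)*4 = 8 - (-12) = 20
e13 coeff: 2*5 - (-1)*4 = 10 - (-4) = 14
e23 coeff: (-3)*5 - (-1)*4 = -15 - (-4) = -11
|a wedge b|^2 = 20^2 + 14^2 + (-11)^2
= 400 + 196 + 121
= 717


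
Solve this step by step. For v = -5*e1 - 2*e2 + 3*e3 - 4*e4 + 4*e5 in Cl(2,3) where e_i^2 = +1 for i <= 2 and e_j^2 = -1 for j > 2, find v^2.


v^2 = sum of c_i^2 * e_i^2
Positive signature terms (e_i^2 = +1): (-5)^2 + (-2)^2 = 29
Negative signature terms (e_j^2 = -1): 3^2 + (-4)^2 + 4^2 = 41
v^2 = 29 - 41 = -12


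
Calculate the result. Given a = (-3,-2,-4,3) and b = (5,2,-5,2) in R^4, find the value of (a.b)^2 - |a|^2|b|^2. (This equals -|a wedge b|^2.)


a . b = (-3)*5 + (-2)*2 + (-4)*(-5) + 3*2
= -15 + (-4) + 20 + 6 = 7
|a|^2 = (-3)^2 + (-2)^2 + (-4)^2 + 3^2 = 38
|b|^2 = 5^2 + 2^2 + (-5)^2 + 2^2 = 58
(a.b)^2 = 7^2 = 49
|a|^2 * |b|^2 = 38 * 58 = 2204
Result = 49 - 2204 = -2155


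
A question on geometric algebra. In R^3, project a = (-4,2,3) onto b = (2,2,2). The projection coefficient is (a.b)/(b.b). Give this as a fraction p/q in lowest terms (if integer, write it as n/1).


Projection coefficient = (a . b) / (b . b)
a . b = (-4)*2 + 2*2 + 3*2
= -8 + 4 + 6 = 2
b . b = 2^2 + 2^2 + 2^2
= 4 + 4 + 4 = 12
Coefficient = 2/12
In lowest terms: 1/6


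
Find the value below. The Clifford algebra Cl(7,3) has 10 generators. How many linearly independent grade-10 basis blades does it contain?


Number of grade-k basis blades in Cl(p,q) with n = p + q is C(n, k).
n = 7 + 3 = 10
C(10, 10) = 10! / (10! * 0!)
= 3628800 / (3628800 * 1)
= 1


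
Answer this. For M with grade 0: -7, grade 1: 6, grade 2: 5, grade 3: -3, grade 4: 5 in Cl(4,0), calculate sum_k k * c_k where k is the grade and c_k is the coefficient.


Grade-weighted sum = sum of grade_k * coefficient_k
0*(-7) = 0
1*6 = 6
2*5 = 10
3*(-3) = -9
4*5 = 20
Total = 0 + 6 + 10 + (-9) + 20 = 27


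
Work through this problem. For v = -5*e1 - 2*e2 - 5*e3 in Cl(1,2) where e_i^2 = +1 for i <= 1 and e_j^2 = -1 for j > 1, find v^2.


v^2 = sum of c_i^2 * e_i^2
Positive signature terms (e_i^2 = +1): (-5)^2 = 25
Negative signature terms (e_j^2 = -1): (-2)^2 + (-5)^2 = 29
v^2 = 25 - 29 = -4


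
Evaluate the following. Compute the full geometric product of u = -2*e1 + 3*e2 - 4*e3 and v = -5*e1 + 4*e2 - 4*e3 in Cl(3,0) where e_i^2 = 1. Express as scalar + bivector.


In Cl(3,0): e_i^2 = 1, e_ie_j = -e_je_i for i != j.
Scalar part = u . v = (-2)*(-5) + 3*4 + (-4)*(-4)
= 10 + 12 + 16 = 38
e12 coeff = (-2)*4 - 3*(-5) = -8 - (-15) = 7
e13 coeff = (-2)*(-4) - (-4)*(-5) = 8 - 20 = -12
e23 coeff = 3*(-4) - (-4)*4 = -12 - (-16) = 4
uv = 38 + 7*e12 - 12*e13 + 4*e23


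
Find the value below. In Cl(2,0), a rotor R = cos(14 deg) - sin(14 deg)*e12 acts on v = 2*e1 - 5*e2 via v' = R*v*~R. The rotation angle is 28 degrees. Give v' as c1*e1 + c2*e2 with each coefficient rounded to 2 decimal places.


Rotor R = cos(14deg) - sin(14deg)*e12
Rotation angle theta = 2 * 14 = 28 degrees
v' = R*v*~R rotates v by theta.
cos(28deg) = 0.8829, sin(28deg) = 0.4695
v'_1 = 2*cos(28deg) - (-5)*sin(28deg)
= 2*0.8829 - (-5)*0.4695
= 4.11
v'_2 = 2*sin(28deg) + (-5)*cos(28deg)
= 2*0.4695 + (-5)*0.8829
= -3.48
v' = 4.11*e1 - 3.48*e2


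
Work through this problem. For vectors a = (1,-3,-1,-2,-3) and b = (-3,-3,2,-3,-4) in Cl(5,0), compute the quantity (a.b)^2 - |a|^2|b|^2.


a . b = 1*(-3) + (-3)*(-3) + (-1)*2 + (-2)*(-3) + (-3)*(-4)
= -3 + 9 + (-2) + 6 + 12 = 22
|a|^2 = 1^2 + (-3)^2 + (-1)^2 + (-2)^2 + (-3)^2 = 24
|b|^2 = (-3)^2 + (-3)^2 + 2^2 + (-3)^2 + (-4)^2 = 47
(a.b)^2 = 22^2 = 484
|a|^2 * |b|^2 = 24 * 47 = 1128
Result = 484 - 1128 = -644


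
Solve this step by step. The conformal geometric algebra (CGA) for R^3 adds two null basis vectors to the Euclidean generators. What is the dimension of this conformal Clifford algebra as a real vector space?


The conformal model of R^3 uses Cl(4,1): the 3 Euclidean generators plus two extra orthogonal generators e+ (e+^2 = +1) and e- (e-^2 = -1), from which the null vectors e0, einf are built.
Number of generators m = 3 + 2 = 5.
dim Cl(p,q) = 2^m = 2^5 = 32


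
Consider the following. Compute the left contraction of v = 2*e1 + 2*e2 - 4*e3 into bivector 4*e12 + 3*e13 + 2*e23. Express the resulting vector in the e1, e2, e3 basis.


Left contraction v _| B = <vB>_1 (grade-1 part of the geometric product vB).
Using e1_|e12 = e2, e2_|e12 = -e1, e1_|e13 = e3, e3_|e13 = -e1, e2_|e23 = e3, e3_|e23 = -e2:
e1 coeff: -v2*b12 - v3*b13 = -(2)*(4) - (-4)*(3) = 4
e2 coeff: v1*b12 - v3*b23 = (2)*(4) - (-4)*(2) = 16
e3 coeff: v1*b13 + v2*b23 = (2)*(3) + (2)*(2) = 10
v _| B = 4*e1 + 16*e2 + 10*e3


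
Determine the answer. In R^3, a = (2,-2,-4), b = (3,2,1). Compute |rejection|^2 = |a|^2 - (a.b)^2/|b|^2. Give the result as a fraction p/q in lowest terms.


|a|^2 = 2^2 + (-2)^2 + (-4)^2 = 24
|b|^2 = 3^2 + 2^2 + 1^2 = 14
a . b = 2*3 + (-2)*2 + (-4)*1 = -2
(a.b)^2 = (-2)^2 = 4
|rej|^2 = 24 - 4/14
= (336 - 4)/14
= 332/14
In lowest terms: 166/7


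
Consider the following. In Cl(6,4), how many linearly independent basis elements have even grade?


Even subalgebra dimension = 2^(n-1)
n = 6 + 4 = 10
2^(10 - 1) = 2^9 = 512
Verification: sum of C(10,k) for even k = 1 + 45 + 210 + 210 + 45 + 1 = 512
Result = 512


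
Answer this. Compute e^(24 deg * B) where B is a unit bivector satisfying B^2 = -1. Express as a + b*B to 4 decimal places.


For a unit bivector B with B^2 = -1, the exponential series gives
e^(theta*B) = cos(theta) + sin(theta)*B (the GA analogue of Euler's formula).
theta = 24 degrees = 0.418879 rad
cos(24 deg) = 0.9135
sin(24 deg) = 0.4067
exp(theta*B) = 0.9135 + 0.4067*B


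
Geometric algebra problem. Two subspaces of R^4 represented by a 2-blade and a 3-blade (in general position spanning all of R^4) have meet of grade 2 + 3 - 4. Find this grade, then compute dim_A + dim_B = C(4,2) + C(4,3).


Meet grade = grade(A) + grade(B) - n
= 2 + 3 - 4 = 1
C(4,2) = 6
C(4,3) = 4
dim_A + dim_B = 6 + 4 = 10


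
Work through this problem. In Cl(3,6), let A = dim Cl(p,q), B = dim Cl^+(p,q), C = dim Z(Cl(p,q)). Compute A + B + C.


n = 3 + 6 = 9
Total dim = 2^9 = 512
Even subalgebra dim = 2^8 = 256
n is odd, so center dim = 2
Sum = 512 + 256 + 2 = 770


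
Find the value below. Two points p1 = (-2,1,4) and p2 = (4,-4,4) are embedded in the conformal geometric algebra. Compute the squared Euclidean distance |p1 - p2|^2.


p1 - p2 = (-6, 5, 0)
|p1 - p2|^2 = (-6)^2 + 5^2 + 0^2
= 36 + 25 + 0
= 61


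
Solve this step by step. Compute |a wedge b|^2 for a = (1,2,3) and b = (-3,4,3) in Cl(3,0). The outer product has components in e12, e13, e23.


a wedge b = (a1*b2 - a2*b1)*e12 + (a1*b3 - a3*b1)*e13 + (a2*b3 - a3*b2)*e23
e12 coeff: 1*4 - 2*(-3) = 4 - (-6) = 10
e13 coeff: 1*3 - 3*(-3) = 3 - (-9) = 12
e23 coeff: 2*3 - 3*4 = 6 - 12 = -6
|a wedge b|^2 = 10^2 + 12^2 + (-6)^2
= 100 + 144 + 36
= 280


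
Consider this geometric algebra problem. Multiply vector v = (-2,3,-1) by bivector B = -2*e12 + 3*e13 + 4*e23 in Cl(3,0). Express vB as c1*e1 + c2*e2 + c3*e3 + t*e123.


vB has grade-1 (vector) and grade-3 (trivector) parts: vB = (v _| B) + (v ^ B).
Vector part <vB>_1:
  e1: -v2*b12 - v3*b13 = -(3)*(-2) - (-1)*(3) = 9
  e2: v1*b12 - v3*b23 = (-2)*(-2) - (-1)*(4) = 8
  e3: v1*b13 + v2*b23 = (-2)*(3) + (3)*(4) = 6
Trivector part <vB>_3:
  e123: v1*b23 - v2*b13 + v3*b12 = (-2)*(4) - (3)*(3) + (-1)*(-2) = -15
vB = 9*e1 + 8*e2 + 6*e3 - 15*e123


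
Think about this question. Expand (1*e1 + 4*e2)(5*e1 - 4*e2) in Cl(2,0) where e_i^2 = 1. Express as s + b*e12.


Expand: (1*e1 + 4*e2)(5*e1 - 4*e2)
= 1*5*e1e1 + 1*(-4)*e1e2 + 4*5*e2e1 + 4*(-4)*e2e2
Using e1^2 = e2^2 = 1, e2e1 = -e1e2:
Scalar part s = 1*5 + 4*(-4) = 5 + (-16) = -11
Bivector part b = 1*(-4) - 4*5 = -4 - 20 = -24
uv = -11 - 24*e12


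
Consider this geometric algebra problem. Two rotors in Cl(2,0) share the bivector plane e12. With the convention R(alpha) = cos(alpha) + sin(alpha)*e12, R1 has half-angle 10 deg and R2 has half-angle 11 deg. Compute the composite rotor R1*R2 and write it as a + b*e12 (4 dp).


Same-plane rotors commute and their half-angles add:
R1*R2 = cos(a1 + a2) + sin(a1 + a2)*e12.
a1 + a2 = 10 + 11 = 21 deg
cos(21 deg) = 0.9336
sin(21 deg) = 0.3584
R1*R2 = 0.9336 + 0.3584*e12


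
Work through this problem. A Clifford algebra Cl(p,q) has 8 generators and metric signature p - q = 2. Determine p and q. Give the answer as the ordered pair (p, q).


We need p + q = 8 and p - q = 2.
Adding: 2p = 8 + 2 = 10, so p = 5.
Then q = 8 - 5 = 3.
(p, q) = (5, 3)


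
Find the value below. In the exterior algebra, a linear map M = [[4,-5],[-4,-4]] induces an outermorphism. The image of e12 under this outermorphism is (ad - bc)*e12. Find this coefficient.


The outermorphism of a linear map f sends e1^e2 to f(e1)^f(e2).
f(e1) = 4*e1 - 4*e2
f(e2) = -5*e1 - 4*e2
f(e1) ^ f(e2) = (4*e1 - 4*e2) ^ (-5*e1 - 4*e2)
= 4*(-4)*e12 + (-4)*(-5)*e21
= (-16 - 20)*e12
= -36*e12
Coefficient = -36


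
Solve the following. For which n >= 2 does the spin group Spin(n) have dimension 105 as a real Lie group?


dim Spin(n) = dim so(n) = n(n-1)/2.
Solve n(n-1)/2 = 105, i.e. n^2 - n - 210 = 0.
Discriminant = 1 + 8*105 = 841
n = (1 + sqrt(841))/2 = (1 + 29)/2 = 15


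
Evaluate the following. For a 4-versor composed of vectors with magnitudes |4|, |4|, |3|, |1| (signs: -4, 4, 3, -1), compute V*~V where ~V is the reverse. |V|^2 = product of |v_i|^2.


Each vector v_i has |v_i|^2 = s_i^2
Squared scales: (-4)^2 = 16, 4^2 = 16, 3^2 = 9, (-1)^2 = 1
|V|^2 = 16 * 16 * 9 * 1
= 2304


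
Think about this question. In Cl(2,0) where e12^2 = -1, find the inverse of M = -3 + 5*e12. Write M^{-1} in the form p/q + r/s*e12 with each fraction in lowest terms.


M = -3 + 5*e12, where e12^2 = -1.
Since M commutes with its reverse ~M = a - b*e12, M * ~M = a^2 - b^2*e12^2 = a^2 + b^2.
So M^{-1} = ~M / (a^2 + b^2) = (a - b*e12)/(a^2 + b^2).
a^2 + b^2 = 9 + 25 = 34
Scalar part = -3/34 = -3/34
Bivector coeff = -5/34 = -5/34
M^{-1} = -3/34 - 5/34*e12


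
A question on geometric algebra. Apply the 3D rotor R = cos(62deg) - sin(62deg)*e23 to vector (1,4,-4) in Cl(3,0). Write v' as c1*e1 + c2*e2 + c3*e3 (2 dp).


Rotor R = cos(62deg) - sin(62deg)*e23
Rotation angle theta = 2 * 62 = 124 degrees in the e23 plane (e2 -> e3).
The component perpendicular to the plane (e1) is invariant: v'_1 = v1 = 1.00
cos(124deg) = -0.5592, sin(124deg) = 0.8290
v'_2 = v2*cos(theta) - v3*sin(theta) = 4*(-0.5592) - (-4)*0.8290 = 1.08
v'_3 = v2*sin(theta) + v3*cos(theta) = 4*0.8290 + (-4)*(-0.5592) = 5.55
v' = 1.00*e1 + 1.08*e2 + 5.55*e3


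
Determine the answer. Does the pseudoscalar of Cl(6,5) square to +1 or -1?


The pseudoscalar I = e1...e_n (product of all n generators) of Cl(p,q) satisfies I^2 = (-1)^(q + n(n-1)/2).
p = 6, q = 5, n = p + q = 11
n(n-1)/2 = 11 * 10 / 2 = 55
Exponent = q + n(n-1)/2 = 5 + 55 = 60
I^2 = (-1)^60 = +1


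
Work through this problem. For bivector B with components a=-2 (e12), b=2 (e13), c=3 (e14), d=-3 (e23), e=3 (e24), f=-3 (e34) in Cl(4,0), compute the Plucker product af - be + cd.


Plucker relation: af - be + cd
a*f = (-2)*(-3) = 6
b*e = 2*3 = 6
c*d = 3*(-3) = -9
af - be + cd = 6 - 6 + (-9)
= -9


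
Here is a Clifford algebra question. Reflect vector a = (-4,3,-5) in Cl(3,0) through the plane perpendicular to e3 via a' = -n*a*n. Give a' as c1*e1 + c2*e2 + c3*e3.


Reflection formula: a' = -n*a*n, with n = e3 (unit vector, n^2 = 1).
For reflection through hyperplane perp to e3:
The component along e3 flips sign, others stay.
a = (-4, 3, -5)
a' = (-4, 3, 5)
a' = -4*e1 + 3*e2 + 5*e3


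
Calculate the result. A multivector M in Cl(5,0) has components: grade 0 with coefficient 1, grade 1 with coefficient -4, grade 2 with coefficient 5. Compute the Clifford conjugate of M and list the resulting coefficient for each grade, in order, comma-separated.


Clifford conjugate sign for grade k: (-1)^(k(k+1)/2)
Grade 0: (-1)^(0*1/2) = (-1)^0 = 1, coeff 1 -> 1
Grade 1: (-1)^(1*2/2) = (-1)^1 = -1, coeff -4 -> 4
Grade 2: (-1)^(2*3/2) = (-1)^3 = -1, coeff 5 -> -5
Conjugated coefficients: 1, 4, -5


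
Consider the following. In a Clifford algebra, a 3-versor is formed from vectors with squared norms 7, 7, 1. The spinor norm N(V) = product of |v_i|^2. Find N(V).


Spinor norm N(V) = |v1|^2 * |v2|^2 * ... * |v3|^2
= 7 * 7 * 1
Running product: 7, 49, 49
N(V) = 49


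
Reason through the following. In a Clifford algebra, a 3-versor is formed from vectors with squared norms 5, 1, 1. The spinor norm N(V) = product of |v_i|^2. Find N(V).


Spinor norm N(V) = |v1|^2 * |v2|^2 * ... * |v3|^2
= 5 * 1 * 1
Running product: 5, 5, 5
N(V) = 5


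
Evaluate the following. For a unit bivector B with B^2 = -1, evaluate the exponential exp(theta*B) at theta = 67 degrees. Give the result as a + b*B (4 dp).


For a unit bivector B with B^2 = -1, the exponential series gives
e^(theta*B) = cos(theta) + sin(theta)*B (the GA analogue of Euler's formula).
theta = 67 degrees = 1.169371 rad
cos(67 deg) = 0.3907
sin(67 deg) = 0.9205
exp(theta*B) = 0.3907 + 0.9205*B


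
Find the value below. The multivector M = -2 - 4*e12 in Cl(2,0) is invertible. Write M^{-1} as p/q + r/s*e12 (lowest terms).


M = -2 - 4*e12, where e12^2 = -1.
Since M commutes with its reverse ~M = a - b*e12, M * ~M = a^2 - b^2*e12^2 = a^2 + b^2.
So M^{-1} = ~M / (a^2 + b^2) = (a - b*e12)/(a^2 + b^2).
a^2 + b^2 = 4 + 16 = 20
Scalar part = -2/20 = -1/10
Bivector coeff = 4/20 = 1/5
M^{-1} = -1/10 + 1/5*e12


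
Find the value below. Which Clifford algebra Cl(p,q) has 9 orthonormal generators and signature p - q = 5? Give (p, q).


We need p + q = 9 and p - q = 5.
Adding: 2p = 9 + 5 = 14, so p = 7.
Then q = 9 - 7 = 2.
(p, q) = (7, 2)


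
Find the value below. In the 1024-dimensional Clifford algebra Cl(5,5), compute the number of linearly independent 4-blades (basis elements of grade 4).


Number of grade-k basis blades in Cl(p,q) with n = p + q is C(n, k).
n = 5 + 5 = 10
C(10, 4) = 10! / (4! * 6!)
= 3628800 / (24 * 720)
= 210


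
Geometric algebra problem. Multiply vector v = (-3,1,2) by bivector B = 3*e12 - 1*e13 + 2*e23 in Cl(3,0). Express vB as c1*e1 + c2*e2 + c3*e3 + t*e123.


vB has grade-1 (vector) and grade-3 (trivector) parts: vB = (v _| B) + (v ^ B).
Vector part <vB>_1:
  e1: -v2*b12 - v3*b13 = -(1)*(3) - (2)*(-1) = -1
  e2: v1*b12 - v3*b23 = (-3)*(3) - (2)*(2) = -13
  e3: v1*b13 + v2*b23 = (-3)*(-1) + (1)*(2) = 5
Trivector part <vB>_3:
  e123: v1*b23 - v2*b13 + v3*b12 = (-3)*(2) - (1)*(-1) + (2)*(3) = 1
vB = -1*e1 - 13*e2 + 5*e3 + 1*e123


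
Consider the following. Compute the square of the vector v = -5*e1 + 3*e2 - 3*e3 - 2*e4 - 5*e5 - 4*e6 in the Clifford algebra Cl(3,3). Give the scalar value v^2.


v^2 = sum of c_i^2 * e_i^2
Positive signature terms (e_i^2 = +1): (-5)^2 + 3^2 + (-3)^2 = 43
Negative signature terms (e_j^2 = -1): (-2)^2 + (-5)^2 + (-4)^2 = 45
v^2 = 43 - 45 = -2


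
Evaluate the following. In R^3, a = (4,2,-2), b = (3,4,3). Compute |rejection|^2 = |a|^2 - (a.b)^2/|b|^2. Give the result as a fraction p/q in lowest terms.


|a|^2 = 4^2 + 2^2 + (-2)^2 = 24
|b|^2 = 3^2 + 4^2 + 3^2 = 34
a . b = 4*3 + 2*4 + (-2)*3 = 14
(a.b)^2 = 14^2 = 196
|rej|^2 = 24 - 196/34
= (816 - 196)/34
= 620/34
In lowest terms: 310/17


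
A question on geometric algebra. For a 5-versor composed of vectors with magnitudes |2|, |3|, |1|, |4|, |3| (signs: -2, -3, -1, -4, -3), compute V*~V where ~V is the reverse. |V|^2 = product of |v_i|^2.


Each vector v_i has |v_i|^2 = s_i^2
Squared scales: (-2)^2 = 4, (-3)^2 = 9, (-1)^2 = 1, (-4)^2 = 16, (-3)^2 = 9
|V|^2 = 4 * 9 * 1 * 16 * 9
= 5184


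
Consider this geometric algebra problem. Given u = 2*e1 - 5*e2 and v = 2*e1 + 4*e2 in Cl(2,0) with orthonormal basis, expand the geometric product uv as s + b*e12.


Expand: (2*e1 - 5*e2)(2*e1 + 4*e2)
= 2*2*e1e1 + 2*4*e1e2 + (-5)*2*e2e1 + (-5)*4*e2e2
Using e1^2 = e2^2 = 1, e2e1 = -e1e2:
Scalar part s = 2*2 + (-5)*4 = 4 + (-20) = -16
Bivector part b = 2*4 - (-5)*2 = 8 - (-10) = 18
uv = -16 + 18*e12


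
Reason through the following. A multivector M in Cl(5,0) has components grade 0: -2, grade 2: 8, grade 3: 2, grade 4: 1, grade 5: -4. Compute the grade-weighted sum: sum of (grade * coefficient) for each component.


Grade-weighted sum = sum of grade_k * coefficient_k
0*(-2) = 0
2*8 = 16
3*2 = 6
4*1 = 4
5*(-4) = -20
Total = 0 + 16 + 6 + 4 + (-20) = 6


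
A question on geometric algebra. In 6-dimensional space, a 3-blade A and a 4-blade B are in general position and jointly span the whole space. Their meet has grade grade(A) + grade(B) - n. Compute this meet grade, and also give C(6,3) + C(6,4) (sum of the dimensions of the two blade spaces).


Meet grade = grade(A) + grade(B) - n
= 3 + 4 - 6 = 1
C(6,3) = 20
C(6,4) = 15
dim_A + dim_B = 20 + 15 = 35


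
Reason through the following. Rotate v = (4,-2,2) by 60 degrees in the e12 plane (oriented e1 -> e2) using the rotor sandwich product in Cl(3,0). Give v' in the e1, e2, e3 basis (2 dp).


Rotor R = cos(30deg) - sin(30deg)*e12
Rotation angle theta = 2 * 30 = 60 degrees in the e12 plane (e1 -> e2).
The component perpendicular to the plane (e3) is invariant: v'_3 = v3 = 2.00
cos(60deg) = 0.5000, sin(60deg) = 0.8660
v'_1 = v1*cos(theta) - v2*sin(theta) = 4*0.5000 - (-2)*0.8660 = 3.73
v'_2 = v1*sin(theta) + v2*cos(theta) = 4*0.8660 + (-2)*0.5000 = 2.46
v' = 3.73*e1 + 2.46*e2 + 2.00*e3


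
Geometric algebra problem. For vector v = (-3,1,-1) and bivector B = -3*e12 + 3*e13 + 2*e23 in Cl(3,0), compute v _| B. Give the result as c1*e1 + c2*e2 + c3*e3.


Left contraction v _| B = <vB>_1 (grade-1 part of the geometric product vB).
Using e1_|e12 = e2, e2_|e12 = -e1, e1_|e13 = e3, e3_|e13 = -e1, e2_|e23 = e3, e3_|e23 = -e2:
e1 coeff: -v2*b12 - v3*b13 = -(1)*(-3) - (-1)*(3) = 6
e2 coeff: v1*b12 - v3*b23 = (-3)*(-3) - (-1)*(2) = 11
e3 coeff: v1*b13 + v2*b23 = (-3)*(3) + (1)*(2) = -7
v _| B = 6*e1 + 11*e2 - 7*e3


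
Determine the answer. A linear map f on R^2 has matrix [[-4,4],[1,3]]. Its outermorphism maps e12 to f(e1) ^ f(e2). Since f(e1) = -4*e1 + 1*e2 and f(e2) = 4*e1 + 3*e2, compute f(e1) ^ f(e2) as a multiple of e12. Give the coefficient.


The outermorphism of a linear map f sends e1^e2 to f(e1)^f(e2).
f(e1) = -4*e1 + 1*e2
f(e2) = 4*e1 + 3*e2
f(e1) ^ f(e2) = (-4*e1 + 1*e2) ^ (4*e1 + 3*e2)
= (-4)*3*e12 + 1*4*e21
= (-12 - 4)*e12
= -16*e12
Coefficient = -16


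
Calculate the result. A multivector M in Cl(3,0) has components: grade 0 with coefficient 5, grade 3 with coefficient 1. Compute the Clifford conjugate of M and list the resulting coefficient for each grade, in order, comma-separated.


Clifford conjugate sign for grade k: (-1)^(k(k+1)/2)
Grade 0: (-1)^(0*1/2) = (-1)^0 = 1, coeff 5 -> 5
Grade 3: (-1)^(3*4/2) = (-1)^6 = 1, coeff 1 -> 1
Conjugated coefficients: 5, 1


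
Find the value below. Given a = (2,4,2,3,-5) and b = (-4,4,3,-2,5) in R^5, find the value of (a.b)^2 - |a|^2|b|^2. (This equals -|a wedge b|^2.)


a . b = 2*(-4) + 4*4 + 2*3 + 3*(-2) + (-5)*5
= -8 + 16 + 6 + (-6) + (-25) = -17
|a|^2 = 2^2 + 4^2 + 2^2 + 3^2 + (-5)^2 = 58
|b|^2 = (-4)^2 + 4^2 + 3^2 + (-2)^2 + 5^2 = 70
(a.b)^2 = (-17)^2 = 289
|a|^2 * |b|^2 = 58 * 70 = 4060
Result = 289 - 4060 = -3771


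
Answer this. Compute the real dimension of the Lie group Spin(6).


Spin(n) double-covers SO(n); both have Lie algebra so(n) of dimension n(n-1)/2.
n = 6
n(n-1) = 6 * 5 = 30
dim Spin(6) = 30/2 = 15


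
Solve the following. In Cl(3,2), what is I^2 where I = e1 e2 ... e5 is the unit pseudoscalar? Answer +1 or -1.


The pseudoscalar I = e1...e_n (product of all n generators) of Cl(p,q) satisfies I^2 = (-1)^(q + n(n-1)/2).
p = 3, q = 2, n = p + q = 5
n(n-1)/2 = 5 * 4 / 2 = 10
Exponent = q + n(n-1)/2 = 2 + 10 = 12
I^2 = (-1)^12 = +1


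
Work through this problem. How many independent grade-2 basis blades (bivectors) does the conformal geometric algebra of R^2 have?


The conformal model of R^2 uses Cl(3,1) with m = 2 + 2 = 4 generators.
Number of grade-2 blades = C(m, 2) = C(4, 2)
= 4*3/2 = 6


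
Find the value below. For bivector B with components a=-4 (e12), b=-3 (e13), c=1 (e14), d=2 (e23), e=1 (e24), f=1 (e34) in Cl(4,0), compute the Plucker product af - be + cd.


Plucker relation: af - be + cd
a*f = (-4)*1 = -4
b*e = (-3)*1 = -3
c*d = 1*2 = 2
af - be + cd = -4 - (-3) + 2
= 1


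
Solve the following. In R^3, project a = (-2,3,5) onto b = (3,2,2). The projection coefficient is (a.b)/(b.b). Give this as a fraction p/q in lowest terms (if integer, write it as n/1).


Projection coefficient = (a . b) / (b . b)
a . b = (-2)*3 + 3*2 + 5*2
= -6 + 6 + 10 = 10
b . b = 3^2 + 2^2 + 2^2
= 9 + 4 + 4 = 17
Coefficient = 10/17
In lowest terms: 10/17


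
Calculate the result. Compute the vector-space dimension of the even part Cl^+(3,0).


Even subalgebra dimension = 2^(n-1)
n = 3 + 0 = 3
2^(3 - 1) = 2^2 = 4
Verification: sum of C(3,k) for even k = 1 + 3 = 4
Result = 4


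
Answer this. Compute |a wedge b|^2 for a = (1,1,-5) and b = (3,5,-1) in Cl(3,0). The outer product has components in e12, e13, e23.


a wedge b = (a1*b2 - a2*b1)*e12 + (a1*b3 - a3*b1)*e13 + (a2*b3 - a3*b2)*e23
e12 coeff: 1*5 - 1*3 = 5 - 3 = 2
e13 coeff: 1*(-1) - (-5)*3 = -1 - (-15) = 14
e23 coeff: 1*(-1) - (-5)*5 = -1 - (-25) = 24
|a wedge b|^2 = 2^2 + 14^2 + 24^2
= 4 + 196 + 576
= 776


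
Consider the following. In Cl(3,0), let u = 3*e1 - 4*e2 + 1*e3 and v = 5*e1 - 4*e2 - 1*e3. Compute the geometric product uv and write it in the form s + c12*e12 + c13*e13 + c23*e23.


In Cl(3,0): e_i^2 = 1, e_ie_j = -e_je_i for i != j.
Scalar part = u . v = 3*5 + (-4)*(-4) + 1*(-1)
= 15 + 16 + (-1) = 30
e12 coeff = 3*(-4) - (-4)*5 = -12 - (-20) = 8
e13 coeff = 3*(-1) - 1*5 = -3 - 5 = -8
e23 coeff = (-4)*(-1) - 1*(-4) = 4 - (-4) = 8
uv = 30 + 8*e12 - 8*e13 + 8*e23


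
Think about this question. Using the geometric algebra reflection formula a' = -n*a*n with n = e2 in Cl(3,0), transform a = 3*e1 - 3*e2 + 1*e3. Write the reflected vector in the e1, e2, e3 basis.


Reflection formula: a' = -n*a*n, with n = e2 (unit vector, n^2 = 1).
For reflection through hyperplane perp to e2:
The component along e2 flips sign, others stay.
a = (3, -3, 1)
a' = (3, 3, 1)
a' = 3*e1 + 3*e2 + 1*e3


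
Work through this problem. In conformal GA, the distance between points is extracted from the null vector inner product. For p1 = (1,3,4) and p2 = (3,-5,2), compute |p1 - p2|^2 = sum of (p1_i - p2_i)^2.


p1 - p2 = (-2, 8, 2)
|p1 - p2|^2 = (-2)^2 + 8^2 + 2^2
= 4 + 64 + 4
= 72


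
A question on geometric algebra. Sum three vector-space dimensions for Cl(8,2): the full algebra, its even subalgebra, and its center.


n = 8 + 2 = 10
Total dim = 2^10 = 1024
Even subalgebra dim = 2^9 = 512
n is even, so center dim = 1
Sum = 1024 + 512 + 1 = 1537


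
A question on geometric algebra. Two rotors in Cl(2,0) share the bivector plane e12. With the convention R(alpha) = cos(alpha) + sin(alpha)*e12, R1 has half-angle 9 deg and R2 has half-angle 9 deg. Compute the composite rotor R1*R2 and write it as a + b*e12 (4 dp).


Same-plane rotors commute and their half-angles add:
R1*R2 = cos(a1 + a2) + sin(a1 + a2)*e12.
a1 + a2 = 9 + 9 = 18 deg
cos(18 deg) = 0.9511
sin(18 deg) = 0.3090
R1*R2 = 0.9511 + 0.3090*e12


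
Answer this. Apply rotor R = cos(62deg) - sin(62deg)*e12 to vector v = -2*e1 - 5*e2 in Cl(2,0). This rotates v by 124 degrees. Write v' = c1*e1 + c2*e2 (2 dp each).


Rotor R = cos(62deg) - sin(62deg)*e12
Rotation angle theta = 2 * 62 = 124 degrees
v' = R*v*~R rotates v by theta.
cos(124deg) = -0.5592, sin(124deg) = 0.8290
v'_1 = -2*cos(124deg) - (-5)*sin(124deg)
= -2*(-0.5592) - (-5)*0.8290
= 5.26
v'_2 = -2*sin(124deg) + (-5)*cos(124deg)
= -2*0.8290 + (-5)*(-0.5592)
= 1.14
v' = 5.26*e1 + 1.14*e2


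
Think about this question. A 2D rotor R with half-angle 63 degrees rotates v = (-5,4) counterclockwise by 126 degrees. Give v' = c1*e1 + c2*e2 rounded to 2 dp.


Rotor R = cos(63deg) - sin(63deg)*e12
Rotation angle theta = 2 * 63 = 126 degrees
v' = R*v*~R rotates v by theta.
cos(126deg) = -0.5878, sin(126deg) = 0.8090
v'_1 = -5*cos(126deg) - 4*sin(126deg)
= -5*(-0.5878) - 4*0.8090
= -0.30
v'_2 = -5*sin(126deg) + 4*cos(126deg)
= -5*0.8090 + 4*(-0.5878)
= -6.40
v' = -0.30*e1 - 6.40*e2


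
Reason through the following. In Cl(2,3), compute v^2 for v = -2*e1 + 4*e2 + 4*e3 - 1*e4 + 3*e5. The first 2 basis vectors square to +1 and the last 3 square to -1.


v^2 = sum of c_i^2 * e_i^2
Positive signature terms (e_i^2 = +1): (-2)^2 + 4^2 = 20
Negative signature terms (e_j^2 = -1): 4^2 + (-1)^2 + 3^2 = 26
v^2 = 20 - 26 = -6


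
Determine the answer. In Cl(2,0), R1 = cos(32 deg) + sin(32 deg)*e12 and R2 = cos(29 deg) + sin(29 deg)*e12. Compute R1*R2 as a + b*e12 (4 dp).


Same-plane rotors commute and their half-angles add:
R1*R2 = cos(a1 + a2) + sin(a1 + a2)*e12.
a1 + a2 = 32 + 29 = 61 deg
cos(61 deg) = 0.4848
sin(61 deg) = 0.8746
R1*R2 = 0.4848 + 0.8746*e12


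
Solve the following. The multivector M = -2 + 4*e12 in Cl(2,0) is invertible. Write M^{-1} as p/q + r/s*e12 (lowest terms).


M = -2 + 4*e12, where e12^2 = -1.
Since M commutes with its reverse ~M = a - b*e12, M * ~M = a^2 - b^2*e12^2 = a^2 + b^2.
So M^{-1} = ~M / (a^2 + b^2) = (a - b*e12)/(a^2 + b^2).
a^2 + b^2 = 4 + 16 = 20
Scalar part = -2/20 = -1/10
Bivector coeff = -4/20 = -1/5
M^{-1} = -1/10 - 1/5*e12


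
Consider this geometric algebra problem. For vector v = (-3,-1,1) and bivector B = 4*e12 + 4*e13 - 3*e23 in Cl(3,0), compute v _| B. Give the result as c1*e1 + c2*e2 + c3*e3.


Left contraction v _| B = <vB>_1 (grade-1 part of the geometric product vB).
Using e1_|e12 = e2, e2_|e12 = -e1, e1_|e13 = e3, e3_|e13 = -e1, e2_|e23 = e3, e3_|e23 = -e2:
e1 coeff: -v2*b12 - v3*b13 = -(-1)*(4) - (1)*(4) = 0
e2 coeff: v1*b12 - v3*b23 = (-3)*(4) - (1)*(-3) = -9
e3 coeff: v1*b13 + v2*b23 = (-3)*(4) + (-1)*(-3) = -9
v _| B = 0*e1 - 9*e2 - 9*e3


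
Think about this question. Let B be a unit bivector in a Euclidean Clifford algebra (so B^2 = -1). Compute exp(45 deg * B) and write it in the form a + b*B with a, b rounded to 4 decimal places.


For a unit bivector B with B^2 = -1, the exponential series gives
e^(theta*B) = cos(theta) + sin(theta)*B (the GA analogue of Euler's formula).
theta = 45 degrees = 0.785398 rad
cos(45 deg) = 0.7071
sin(45 deg) = 0.7071
exp(theta*B) = 0.7071 + 0.7071*B


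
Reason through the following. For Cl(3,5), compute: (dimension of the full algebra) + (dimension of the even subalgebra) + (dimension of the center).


n = 3 + 5 = 8
Total dim = 2^8 = 256
Even subalgebra dim = 2^7 = 128
n is even, so center dim = 1
Sum = 256 + 128 + 1 = 385


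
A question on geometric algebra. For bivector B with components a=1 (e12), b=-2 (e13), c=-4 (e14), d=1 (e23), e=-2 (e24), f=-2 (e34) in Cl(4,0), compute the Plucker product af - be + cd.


Plucker relation: af - be + cd
a*f = 1*(-2) = -2
b*e = (-2)*(-2) = 4
c*d = (-4)*1 = -4
af - be + cd = -2 - 4 + (-4)
= -10


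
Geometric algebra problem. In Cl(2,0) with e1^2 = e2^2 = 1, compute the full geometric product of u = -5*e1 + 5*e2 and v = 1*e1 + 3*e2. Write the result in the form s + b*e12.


Expand: (-5*e1 + 5*e2)(1*e1 + 3*e2)
= (-5)*1*e1e1 + (-5)*3*e1e2 + 5*1*e2e1 + 5*3*e2e2
Using e1^2 = e2^2 = 1, e2e1 = -e1e2:
Scalar part s = (-5)*1 + 5*3 = -5 + 15 = 10
Bivector part b = (-5)*3 - 5*1 = -15 - 5 = -20
uv = 10 - 20*e12


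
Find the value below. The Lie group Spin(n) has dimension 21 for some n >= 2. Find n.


dim Spin(n) = dim so(n) = n(n-1)/2.
Solve n(n-1)/2 = 21, i.e. n^2 - n - 42 = 0.
Discriminant = 1 + 8*21 = 169
n = (1 + sqrt(169))/2 = (1 + 13)/2 = 7


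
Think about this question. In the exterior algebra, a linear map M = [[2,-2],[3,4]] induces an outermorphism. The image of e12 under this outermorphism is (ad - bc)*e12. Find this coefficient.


The outermorphism of a linear map f sends e1^e2 to f(e1)^f(e2).
f(e1) = 2*e1 + 3*e2
f(e2) = -2*e1 + 4*e2
f(e1) ^ f(e2) = (2*e1 + 3*e2) ^ (-2*e1 + 4*e2)
= 2*4*e12 + 3*(-2)*e21
= (8 - (-6))*e12
= 14*e12
Coefficient = 14


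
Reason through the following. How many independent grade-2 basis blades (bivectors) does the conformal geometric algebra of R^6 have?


The conformal model of R^6 uses Cl(7,1) with m = 6 + 2 = 8 generators.
Number of grade-2 blades = C(m, 2) = C(8, 2)
= 8*7/2 = 28


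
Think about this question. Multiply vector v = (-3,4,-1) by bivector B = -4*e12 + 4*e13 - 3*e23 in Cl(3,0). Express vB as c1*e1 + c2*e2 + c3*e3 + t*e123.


vB has grade-1 (vector) and grade-3 (trivector) parts: vB = (v _| B) + (v ^ B).
Vector part <vB>_1:
  e1: -v2*b12 - v3*b13 = -(4)*(-4) - (-1)*(4) = 20
  e2: v1*b12 - v3*b23 = (-3)*(-4) - (-1)*(-3) = 9
  e3: v1*b13 + v2*b23 = (-3)*(4) + (4)*(-3) = -24
Trivector part <vB>_3:
  e123: v1*b23 - v2*b13 + v3*b12 = (-3)*(-3) - (4)*(4) + (-1)*(-4) = -3
vB = 20*e1 + 9*e2 - 24*e3 - 3*e123


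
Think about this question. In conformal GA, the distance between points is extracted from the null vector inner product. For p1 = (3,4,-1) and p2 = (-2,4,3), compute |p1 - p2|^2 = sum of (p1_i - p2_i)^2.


p1 - p2 = (5, 0, -4)
|p1 - p2|^2 = 5^2 + 0^2 + (-4)^2
= 25 + 0 + 16
= 41


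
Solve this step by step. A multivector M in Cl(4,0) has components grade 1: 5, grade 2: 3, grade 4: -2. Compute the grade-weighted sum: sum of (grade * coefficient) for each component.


Grade-weighted sum = sum of grade_k * coefficient_k
1*5 = 5
2*3 = 6
4*(-2) = -8
Total = 5 + 6 + (-8) = 3


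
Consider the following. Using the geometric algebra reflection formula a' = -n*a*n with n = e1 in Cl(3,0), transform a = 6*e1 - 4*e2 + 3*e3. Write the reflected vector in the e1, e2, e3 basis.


Reflection formula: a' = -n*a*n, with n = e1 (unit vector, n^2 = 1).
For reflection through hyperplane perp to e1:
The component along e1 flips sign, others stay.
a = (6, -4, 3)
a' = (-6, -4, 3)
a' = -6*e1 - 4*e2 + 3*e3


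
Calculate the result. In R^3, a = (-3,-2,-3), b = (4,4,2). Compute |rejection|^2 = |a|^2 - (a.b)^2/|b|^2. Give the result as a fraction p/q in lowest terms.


|a|^2 = (-3)^2 + (-2)^2 + (-3)^2 = 22
|b|^2 = 4^2 + 4^2 + 2^2 = 36
a . b = (-3)*4 + (-2)*4 + (-3)*2 = -26
(a.b)^2 = (-26)^2 = 676
|rej|^2 = 22 - 676/36
= (792 - 676)/36
= 116/36
In lowest terms: 29/9


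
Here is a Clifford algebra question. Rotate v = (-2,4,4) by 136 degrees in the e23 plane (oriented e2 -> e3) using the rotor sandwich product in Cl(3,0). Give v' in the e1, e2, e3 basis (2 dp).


Rotor R = cos(68deg) - sin(68deg)*e23
Rotation angle theta = 2 * 68 = 136 degrees in the e23 plane (e2 -> e3).
The component perpendicular to the plane (e1) is invariant: v'_1 = v1 = -2.00
cos(136deg) = -0.7193, sin(136deg) = 0.6947
v'_2 = v2*cos(theta) - v3*sin(theta) = 4*(-0.7193) - 4*0.6947 = -5.66
v'_3 = v2*sin(theta) + v3*cos(theta) = 4*0.6947 + 4*(-0.7193) = -0.10
v' = -2.00*e1 - 5.66*e2 - 0.10*e3


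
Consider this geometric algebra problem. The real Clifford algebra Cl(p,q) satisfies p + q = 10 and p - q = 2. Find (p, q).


We need p + q = 10 and p - q = 2.
Adding: 2p = 10 + 2 = 12, so p = 6.
Then q = 10 - 6 = 4.
(p, q) = (6, 4)


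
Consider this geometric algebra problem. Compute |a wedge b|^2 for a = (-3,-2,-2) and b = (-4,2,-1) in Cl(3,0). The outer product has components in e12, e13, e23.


a wedge b = (a1*b2 - a2*b1)*e12 + (a1*b3 - a3*b1)*e13 + (a2*b3 - a3*b2)*e23
e12 coeff: (-3)*2 - (-2)*(-4) = -6 - 8 = -14
e13 coeff: (-3)*(-1) - (-2)*(-4) = 3 - 8 = -5
e23 coeff: (-2)*(-1) - (-2)*2 = 2 - (-4) = 6
|a wedge b|^2 = (-14)^2 + (-5)^2 + 6^2
= 196 + 25 + 36
= 257


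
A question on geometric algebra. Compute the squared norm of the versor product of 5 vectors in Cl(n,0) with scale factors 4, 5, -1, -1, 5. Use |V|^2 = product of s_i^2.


Each vector v_i has |v_i|^2 = s_i^2
Squared scales: 4^2 = 16, 5^2 = 25, (-1)^2 = 1, (-1)^2 = 1, 5^2 = 25
|V|^2 = 16 * 25 * 1 * 1 * 25
= 10000


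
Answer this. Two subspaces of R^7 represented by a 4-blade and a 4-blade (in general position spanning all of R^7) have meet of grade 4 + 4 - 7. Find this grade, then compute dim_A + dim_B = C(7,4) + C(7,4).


Meet grade = grade(A) + grade(B) - n
= 4 + 4 - 7 = 1
C(7,4) = 35
C(7,4) = 35
dim_A + dim_B = 35 + 35 = 70


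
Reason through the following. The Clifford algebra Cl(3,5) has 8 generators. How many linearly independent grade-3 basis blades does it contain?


Number of grade-k basis blades in Cl(p,q) with n = p + q is C(n, k).
n = 3 + 5 = 8
C(8, 3) = 8! / (3! * 5!)
= 40320 / (6 * 120)
= 56


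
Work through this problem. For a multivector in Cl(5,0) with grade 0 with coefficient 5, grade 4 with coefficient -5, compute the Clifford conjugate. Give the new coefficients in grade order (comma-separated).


Clifford conjugate sign for grade k: (-1)^(k(k+1)/2)
Grade 0: (-1)^(0*1/2) = (-1)^0 = 1, coeff 5 -> 5
Grade 4: (-1)^(4*5/2) = (-1)^10 = 1, coeff -5 -> -5
Conjugated coefficients: 5, -5
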